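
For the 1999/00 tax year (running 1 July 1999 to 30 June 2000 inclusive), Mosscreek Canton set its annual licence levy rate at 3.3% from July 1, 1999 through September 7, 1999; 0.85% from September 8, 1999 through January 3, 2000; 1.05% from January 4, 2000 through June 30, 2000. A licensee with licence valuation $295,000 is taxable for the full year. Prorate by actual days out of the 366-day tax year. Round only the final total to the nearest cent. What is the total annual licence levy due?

$4,158.61

July 1 – September 7, 1999: 69 days at 3.3% → $295,000 × 3.3% × 69/366 = $1,835.2869
September 8, 1999 – January 3, 2000: 118 days at 0.85% → $295,000 × 0.85% × 118/366 = $808.4290
January 4 – June 30, 2000: 179 days at 1.05% → $295,000 × 1.05% × 179/366 = $1,514.8975
Total = $4,158.6134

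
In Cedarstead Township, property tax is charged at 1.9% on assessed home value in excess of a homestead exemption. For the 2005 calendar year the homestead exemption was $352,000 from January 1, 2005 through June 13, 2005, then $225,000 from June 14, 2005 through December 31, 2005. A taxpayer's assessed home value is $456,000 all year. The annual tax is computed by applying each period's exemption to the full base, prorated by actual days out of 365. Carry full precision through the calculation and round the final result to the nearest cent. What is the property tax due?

January 1 – June 13, 2005: 164 days, exemption $352,000 → ($456,000 − $352,000) × 1.9% × 164/365 = $887.8466
June 14 – December 31, 2005: 201 days, exemption $225,000 → ($456,000 − $225,000) × 1.9% × 201/365 = $2,416.9562
Total = $3,304.8027

$3,304.80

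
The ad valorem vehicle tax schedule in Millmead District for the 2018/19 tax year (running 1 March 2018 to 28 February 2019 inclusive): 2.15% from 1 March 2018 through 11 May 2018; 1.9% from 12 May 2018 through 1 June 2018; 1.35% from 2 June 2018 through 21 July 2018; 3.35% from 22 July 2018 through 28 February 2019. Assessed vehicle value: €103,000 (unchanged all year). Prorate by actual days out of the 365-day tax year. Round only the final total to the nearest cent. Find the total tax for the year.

€2,838.57

1 March – 11 May 2018: 72 days at 2.15% → €103,000 × 2.15% × 72/365 = €436.8329
12 May – 1 June 2018: 21 days at 1.9% → €103,000 × 1.9% × 21/365 = €112.5945
2 June – 21 July 2018: 50 days at 1.35% → €103,000 × 1.35% × 50/365 = €190.4795
22 July 2018 – 28 February 2019: 222 days at 3.35% → €103,000 × 3.35% × 222/365 = €2,098.6603
Total = €2,838.5671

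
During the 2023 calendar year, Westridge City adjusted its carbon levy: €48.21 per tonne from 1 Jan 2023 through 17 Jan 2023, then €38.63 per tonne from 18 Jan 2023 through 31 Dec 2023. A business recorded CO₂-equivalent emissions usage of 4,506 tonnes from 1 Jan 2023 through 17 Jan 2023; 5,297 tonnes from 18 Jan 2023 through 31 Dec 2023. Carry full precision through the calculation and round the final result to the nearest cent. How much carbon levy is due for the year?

1 Jan – 17 Jan 2023: 4,506 tonnes at €48.21/tonne → €217,234.26
18 Jan – 31 Dec 2023: 5,297 tonnes at €38.63/tonne → €204,623.11

€421,857.37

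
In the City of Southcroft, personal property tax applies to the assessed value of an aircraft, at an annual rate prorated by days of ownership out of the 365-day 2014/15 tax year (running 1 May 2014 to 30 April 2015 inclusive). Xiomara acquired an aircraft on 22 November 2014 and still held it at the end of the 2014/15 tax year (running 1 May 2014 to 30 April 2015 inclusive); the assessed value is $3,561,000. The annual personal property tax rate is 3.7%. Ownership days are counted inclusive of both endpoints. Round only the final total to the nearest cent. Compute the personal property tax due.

Days held (22 November 2014 – 30 April 2015): 160 out of 365
Tax = $3,561,000 × 3.7% × 160/365 = $57,756.4932

$57,756.49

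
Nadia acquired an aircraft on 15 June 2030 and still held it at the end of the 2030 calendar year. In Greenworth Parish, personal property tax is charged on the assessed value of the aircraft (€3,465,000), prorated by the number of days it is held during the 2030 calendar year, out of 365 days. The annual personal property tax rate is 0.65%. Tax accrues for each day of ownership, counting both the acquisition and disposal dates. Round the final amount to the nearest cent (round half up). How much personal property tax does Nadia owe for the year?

Days held (15 June – 31 December 2030): 200 out of 365
Tax = €3,465,000 × 0.65% × 200/365 = €12,341.0959

€12,341.10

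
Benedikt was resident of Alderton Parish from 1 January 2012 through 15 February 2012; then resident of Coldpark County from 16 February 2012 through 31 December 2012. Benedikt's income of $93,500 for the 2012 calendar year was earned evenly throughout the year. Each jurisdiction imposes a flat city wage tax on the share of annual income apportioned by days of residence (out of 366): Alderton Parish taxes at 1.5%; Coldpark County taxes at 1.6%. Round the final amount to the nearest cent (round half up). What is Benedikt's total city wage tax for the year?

Alderton Parish, 1 January – 15 February 2012: 46 days → $93,500 × 1.5% × 46/366 = $176.2705
Coldpark County, 16 February – 31 December 2012: 320 days → $93,500 × 1.6% × 320/366 = $1,307.9781
Total = $1,484.2486

$1,484.25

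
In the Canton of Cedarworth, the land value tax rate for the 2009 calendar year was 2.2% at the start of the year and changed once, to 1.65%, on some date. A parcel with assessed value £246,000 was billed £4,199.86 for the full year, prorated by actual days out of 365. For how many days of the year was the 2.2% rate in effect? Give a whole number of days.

Let d = days at the first rate; then 365 − d days at the second rate.
£246,000 × [2.2%·d + 1.65%·(365−d)] / 365 = £4,199.86
Solving gives d = 38, so the new rate took effect on 8 February 2009.

38 days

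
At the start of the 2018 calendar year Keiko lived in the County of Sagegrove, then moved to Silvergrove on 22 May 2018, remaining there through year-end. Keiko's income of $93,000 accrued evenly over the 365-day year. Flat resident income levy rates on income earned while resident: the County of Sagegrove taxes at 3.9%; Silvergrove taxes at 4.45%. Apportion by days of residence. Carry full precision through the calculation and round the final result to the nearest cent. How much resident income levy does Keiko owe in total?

$3,940.91

The County of Sagegrove, 1 January – 21 May 2018: 141 days → $93,000 × 3.9% × 141/365 = $1,401.1151
Silvergrove, 22 May – 31 December 2018: 224 days → $93,000 × 4.45% × 224/365 = $2,539.7918
Total = $3,940.9068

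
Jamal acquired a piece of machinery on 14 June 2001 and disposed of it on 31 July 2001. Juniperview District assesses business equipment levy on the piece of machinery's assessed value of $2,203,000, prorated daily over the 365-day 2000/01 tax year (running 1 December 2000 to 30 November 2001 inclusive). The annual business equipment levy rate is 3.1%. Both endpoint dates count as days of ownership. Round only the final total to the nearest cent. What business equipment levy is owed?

$8,981.00

Days held (14 June – 31 July 2001): 48 out of 365
Tax = $2,203,000 × 3.1% × 48/365 = $8,980.9973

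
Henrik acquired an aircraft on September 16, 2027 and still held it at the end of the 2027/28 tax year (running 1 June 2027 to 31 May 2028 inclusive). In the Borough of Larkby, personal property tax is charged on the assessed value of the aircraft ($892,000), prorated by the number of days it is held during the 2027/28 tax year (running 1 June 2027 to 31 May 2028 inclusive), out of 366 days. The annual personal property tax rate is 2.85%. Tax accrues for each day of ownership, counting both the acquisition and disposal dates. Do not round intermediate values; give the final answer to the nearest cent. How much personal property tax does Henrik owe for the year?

Days held (September 16, 2027 – May 31, 2028): 259 out of 366
Tax = $892,000 × 2.85% × 259/366 = $17,989.8852

$17,989.89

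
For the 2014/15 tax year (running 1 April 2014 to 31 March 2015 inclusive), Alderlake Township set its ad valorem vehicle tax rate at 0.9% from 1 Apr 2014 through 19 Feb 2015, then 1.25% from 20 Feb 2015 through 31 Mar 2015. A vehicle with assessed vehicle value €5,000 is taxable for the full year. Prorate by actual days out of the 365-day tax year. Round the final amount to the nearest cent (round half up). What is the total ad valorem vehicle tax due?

€46.92

1 Apr 2014 – 19 Feb 2015: 325 days at 0.9% → €5,000 × 0.9% × 325/365 = €40.0685
20 Feb – 31 Mar 2015: 40 days at 1.25% → €5,000 × 1.25% × 40/365 = €6.8493
Total = €46.9178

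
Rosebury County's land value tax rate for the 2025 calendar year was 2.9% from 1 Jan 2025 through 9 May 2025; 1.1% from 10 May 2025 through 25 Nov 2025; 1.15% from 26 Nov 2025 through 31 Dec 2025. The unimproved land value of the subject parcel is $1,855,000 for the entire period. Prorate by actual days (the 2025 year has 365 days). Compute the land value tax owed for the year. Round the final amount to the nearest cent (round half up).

1 Jan – 9 May 2025: 129 days at 2.9% → $1,855,000 × 2.9% × 129/365 = $19,012.4795
10 May – 25 Nov 2025: 200 days at 1.1% → $1,855,000 × 1.1% × 200/365 = $11,180.8219
26 Nov – 31 Dec 2025: 36 days at 1.15% → $1,855,000 × 1.15% × 36/365 = $2,104.0274
Total = $32,297.3288

$32,297.33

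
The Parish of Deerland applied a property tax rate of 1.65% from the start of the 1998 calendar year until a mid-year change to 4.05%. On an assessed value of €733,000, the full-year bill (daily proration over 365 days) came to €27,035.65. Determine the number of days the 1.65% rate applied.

Let d = days at the first rate; then 365 − d days at the second rate.
€733,000 × [1.65%·d + 4.05%·(365−d)] / 365 = €27,035.65
Solving gives d = 55, so the new rate took effect on February 25, 1998.

55 days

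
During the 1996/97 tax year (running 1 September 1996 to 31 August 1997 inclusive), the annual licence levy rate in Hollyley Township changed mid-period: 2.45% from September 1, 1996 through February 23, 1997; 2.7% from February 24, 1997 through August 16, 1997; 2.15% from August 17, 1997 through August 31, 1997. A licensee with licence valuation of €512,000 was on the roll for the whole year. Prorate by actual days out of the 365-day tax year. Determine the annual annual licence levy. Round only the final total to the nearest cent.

€13,091.07

September 1, 1996 – February 23, 1997: 176 days at 2.45% → €512,000 × 2.45% × 176/365 = €6,048.6137
February 24 – August 16, 1997: 174 days at 2.7% → €512,000 × 2.7% × 174/365 = €6,590.0712
August 17 – August 31, 1997: 15 days at 2.15% → €512,000 × 2.15% × 15/365 = €452.3836
Total = €13,091.0685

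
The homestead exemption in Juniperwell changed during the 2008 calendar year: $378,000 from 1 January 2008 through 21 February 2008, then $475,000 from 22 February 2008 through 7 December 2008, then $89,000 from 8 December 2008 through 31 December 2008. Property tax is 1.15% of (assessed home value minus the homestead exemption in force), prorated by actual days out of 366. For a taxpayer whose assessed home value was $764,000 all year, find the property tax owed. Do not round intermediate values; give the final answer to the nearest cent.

1 January – 21 February 2008: 52 days, exemption $378,000 → ($764,000 − $378,000) × 1.15% × 52/366 = $630.6776
22 February – 7 December 2008: 290 days, exemption $475,000 → ($764,000 − $475,000) × 1.15% × 290/366 = $2,633.3743
8 December – 31 December 2008: 24 days, exemption $89,000 → ($764,000 − $89,000) × 1.15% × 24/366 = $509.0164
Total = $3,773.0683

$3,773.07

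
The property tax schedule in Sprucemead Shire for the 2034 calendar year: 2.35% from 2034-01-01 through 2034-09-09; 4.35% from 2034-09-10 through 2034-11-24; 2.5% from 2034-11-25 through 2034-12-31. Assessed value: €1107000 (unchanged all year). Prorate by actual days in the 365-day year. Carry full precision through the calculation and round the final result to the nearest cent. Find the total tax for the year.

€30792.80

2034-01-01 to 2034-09-09: 252 days at 2.35% → €1107000 × 2.35% × 252/365 = €17960.6959
2034-09-10 to 2034-11-24: 76 days at 4.35% → €1107000 × 4.35% × 76/365 = €10026.6904
2034-11-25 to 2034-12-31: 37 days at 2.5% → €1107000 × 2.5% × 37/365 = €2805.4110
Total = €30792.7973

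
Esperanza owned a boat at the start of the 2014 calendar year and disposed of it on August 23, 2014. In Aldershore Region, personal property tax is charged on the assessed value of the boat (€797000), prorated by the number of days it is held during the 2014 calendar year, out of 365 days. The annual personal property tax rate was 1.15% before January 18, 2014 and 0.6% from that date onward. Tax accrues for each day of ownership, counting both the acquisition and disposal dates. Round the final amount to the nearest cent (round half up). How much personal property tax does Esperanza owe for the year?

January 1 – January 17, 2014: 17 days at 1.15% → €797000 × 1.15% × 17/365 = €426.8863
January 18 – August 23, 2014: 218 days at 0.6% → €797000 × 0.6% × 218/365 = €2856.0986
Total = €3282.9849

€3282.98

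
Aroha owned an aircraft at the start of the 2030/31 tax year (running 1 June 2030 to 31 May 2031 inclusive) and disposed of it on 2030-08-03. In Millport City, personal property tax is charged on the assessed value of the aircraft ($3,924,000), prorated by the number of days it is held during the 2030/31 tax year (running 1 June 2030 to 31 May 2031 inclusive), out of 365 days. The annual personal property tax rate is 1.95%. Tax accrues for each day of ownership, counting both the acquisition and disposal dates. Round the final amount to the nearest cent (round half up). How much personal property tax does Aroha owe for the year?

$13,416.85

Days held (2030-06-01 to 2030-08-03): 64 out of 365
Tax = $3,924,000 × 1.95% × 64/365 = $13,416.8548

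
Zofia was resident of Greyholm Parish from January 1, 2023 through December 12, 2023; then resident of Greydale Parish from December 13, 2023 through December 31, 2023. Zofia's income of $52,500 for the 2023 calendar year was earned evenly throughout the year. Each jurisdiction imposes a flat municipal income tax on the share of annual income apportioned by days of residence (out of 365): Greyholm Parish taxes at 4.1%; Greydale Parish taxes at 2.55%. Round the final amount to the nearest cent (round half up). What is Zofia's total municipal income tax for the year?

Greyholm Parish, January 1 – December 12, 2023: 346 days → $52,500 × 4.1% × 346/365 = $2,040.4521
Greydale Parish, December 13 – December 31, 2023: 19 days → $52,500 × 2.55% × 19/365 = $69.6884
Total = $2,110.1404

$2,110.14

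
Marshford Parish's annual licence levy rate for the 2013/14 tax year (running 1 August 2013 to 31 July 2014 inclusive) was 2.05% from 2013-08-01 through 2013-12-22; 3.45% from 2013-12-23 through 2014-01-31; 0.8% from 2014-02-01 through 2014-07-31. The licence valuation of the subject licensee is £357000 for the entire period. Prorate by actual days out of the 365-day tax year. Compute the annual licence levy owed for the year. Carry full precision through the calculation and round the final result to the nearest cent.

2013-08-01 to 2013-12-22: 144 days at 2.05% → £357000 × 2.05% × 144/365 = £2887.2986
2013-12-23 to 2014-01-31: 40 days at 3.45% → £357000 × 3.45% × 40/365 = £1349.7534
2014-02-01 to 2014-07-31: 181 days at 0.8% → £357000 × 0.8% × 181/365 = £1416.2630
Total = £5653.3151

£5653.32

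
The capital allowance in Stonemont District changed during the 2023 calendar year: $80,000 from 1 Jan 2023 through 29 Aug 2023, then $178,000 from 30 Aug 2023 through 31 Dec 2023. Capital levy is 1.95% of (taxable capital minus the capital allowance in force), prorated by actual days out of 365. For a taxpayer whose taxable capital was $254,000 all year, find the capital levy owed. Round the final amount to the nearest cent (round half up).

$2,743.78

1 Jan – 29 Aug 2023: 241 days, exemption $80,000 → ($254,000 − $80,000) × 1.95% × 241/365 = $2,240.3096
30 Aug – 31 Dec 2023: 124 days, exemption $178,000 → ($254,000 − $178,000) × 1.95% × 124/365 = $503.4740
Total = $2,743.7836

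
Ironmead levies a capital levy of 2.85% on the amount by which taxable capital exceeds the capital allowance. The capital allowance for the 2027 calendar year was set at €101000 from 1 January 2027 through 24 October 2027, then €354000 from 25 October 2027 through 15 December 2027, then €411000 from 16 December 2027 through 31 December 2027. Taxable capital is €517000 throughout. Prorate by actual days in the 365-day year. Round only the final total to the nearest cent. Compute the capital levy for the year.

1 January – 24 October 2027: 297 days, exemption €101000 → (€517000 − €101000) × 2.85% × 297/365 = €9647.2110
25 October – 15 December 2027: 52 days, exemption €354000 → (€517000 − €354000) × 2.85% × 52/365 = €661.8247
16 December – 31 December 2027: 16 days, exemption €411000 → (€517000 − €411000) × 2.85% × 16/365 = €132.4274
Total = €10441.4630

€10441.46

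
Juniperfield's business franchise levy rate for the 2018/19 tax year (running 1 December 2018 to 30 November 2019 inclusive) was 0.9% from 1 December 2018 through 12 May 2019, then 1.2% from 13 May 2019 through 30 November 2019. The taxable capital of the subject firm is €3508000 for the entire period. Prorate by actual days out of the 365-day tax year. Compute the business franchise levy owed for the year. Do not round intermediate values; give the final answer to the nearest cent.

€37396.24

1 December 2018 – 12 May 2019: 163 days at 0.9% → €3508000 × 0.9% × 163/365 = €14099.2767
13 May – 30 November 2019: 202 days at 1.2% → €3508000 × 1.2% × 202/365 = €23296.9644
Total = €37396.2411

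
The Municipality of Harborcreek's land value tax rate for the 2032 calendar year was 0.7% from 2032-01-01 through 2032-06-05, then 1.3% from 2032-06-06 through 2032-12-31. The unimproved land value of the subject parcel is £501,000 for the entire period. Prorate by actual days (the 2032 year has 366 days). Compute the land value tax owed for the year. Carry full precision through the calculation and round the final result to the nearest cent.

2032-01-01 to 2032-06-05: 157 days at 0.7% → £501,000 × 0.7% × 157/366 = £1,504.3689
2032-06-06 to 2032-12-31: 209 days at 1.3% → £501,000 × 1.3% × 209/366 = £3,719.1721
Total = £5,223.5410

£5,223.54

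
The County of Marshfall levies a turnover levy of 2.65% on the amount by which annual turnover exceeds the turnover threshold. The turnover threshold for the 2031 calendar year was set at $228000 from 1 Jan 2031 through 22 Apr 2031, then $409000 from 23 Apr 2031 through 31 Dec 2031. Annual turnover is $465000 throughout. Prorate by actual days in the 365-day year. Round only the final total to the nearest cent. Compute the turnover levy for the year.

1 Jan – 22 Apr 2031: 112 days, exemption $228000 → ($465000 − $228000) × 2.65% × 112/365 = $1927.1671
23 Apr – 31 Dec 2031: 253 days, exemption $409000 → ($465000 − $409000) × 2.65% × 253/365 = $1028.6356
Total = $2955.8027

$2955.80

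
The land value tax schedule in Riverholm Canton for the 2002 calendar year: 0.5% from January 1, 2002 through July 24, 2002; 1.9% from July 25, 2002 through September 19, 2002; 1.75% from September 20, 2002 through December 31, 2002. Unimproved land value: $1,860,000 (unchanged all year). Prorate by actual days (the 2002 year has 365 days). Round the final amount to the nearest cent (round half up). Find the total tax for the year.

$19,927.48

January 1 – July 24, 2002: 205 days at 0.5% → $1,860,000 × 0.5% × 205/365 = $5,223.2877
July 25 – September 19, 2002: 57 days at 1.9% → $1,860,000 × 1.9% × 57/365 = $5,518.8493
September 20 – December 31, 2002: 103 days at 1.75% → $1,860,000 × 1.75% × 103/365 = $9,185.3425
Total = $19,927.4795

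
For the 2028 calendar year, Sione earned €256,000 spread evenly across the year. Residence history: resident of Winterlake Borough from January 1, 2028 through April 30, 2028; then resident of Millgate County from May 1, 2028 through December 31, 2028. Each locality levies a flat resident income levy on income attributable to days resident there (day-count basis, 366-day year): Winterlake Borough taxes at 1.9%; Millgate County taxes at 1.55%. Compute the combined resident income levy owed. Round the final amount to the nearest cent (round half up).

Winterlake Borough, January 1 – April 30, 2028: 121 days → €256,000 × 1.9% × 121/366 = €1,608.0437
Millgate County, May 1 – December 31, 2028: 245 days → €256,000 × 1.55% × 245/366 = €2,656.1749
Total = €4,264.2186

€4,264.22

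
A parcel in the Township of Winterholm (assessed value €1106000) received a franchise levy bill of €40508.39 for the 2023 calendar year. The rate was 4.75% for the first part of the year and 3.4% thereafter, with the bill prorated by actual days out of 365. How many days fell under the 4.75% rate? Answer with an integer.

Let d = days at the first rate; then 365 − d days at the second rate.
€1106000 × [4.75%·d + 3.4%·(365−d)] / 365 = €40508.39
Solving gives d = 71, so the new rate took effect on 13 March 2023.

71 days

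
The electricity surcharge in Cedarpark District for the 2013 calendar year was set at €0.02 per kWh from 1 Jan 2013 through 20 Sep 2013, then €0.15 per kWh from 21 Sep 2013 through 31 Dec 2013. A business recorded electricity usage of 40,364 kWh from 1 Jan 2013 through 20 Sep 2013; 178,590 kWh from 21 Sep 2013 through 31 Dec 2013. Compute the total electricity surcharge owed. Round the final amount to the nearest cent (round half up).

1 Jan – 20 Sep 2013: 40,364 kWh at €0.02/kWh → €807.28
21 Sep – 31 Dec 2013: 178,590 kWh at €0.15/kWh → €26,788.50

€27,595.78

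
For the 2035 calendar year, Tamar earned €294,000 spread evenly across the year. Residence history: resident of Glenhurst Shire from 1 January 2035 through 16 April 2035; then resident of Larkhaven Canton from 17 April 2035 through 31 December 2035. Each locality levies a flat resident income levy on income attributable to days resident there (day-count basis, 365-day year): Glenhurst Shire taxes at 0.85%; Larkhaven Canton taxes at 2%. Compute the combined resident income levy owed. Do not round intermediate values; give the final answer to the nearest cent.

€4,898.12

Glenhurst Shire, 1 January – 16 April 2035: 106 days → €294,000 × 0.85% × 106/365 = €725.7370
Larkhaven Canton, 17 April – 31 December 2035: 259 days → €294,000 × 2% × 259/365 = €4,172.3836
Total = €4,898.1205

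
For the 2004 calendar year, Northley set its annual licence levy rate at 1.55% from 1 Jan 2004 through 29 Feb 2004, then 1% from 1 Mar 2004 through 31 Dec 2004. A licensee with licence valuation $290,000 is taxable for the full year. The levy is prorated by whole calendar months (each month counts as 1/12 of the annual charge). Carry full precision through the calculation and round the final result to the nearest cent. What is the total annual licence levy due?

1 Jan – 29 Feb 2004: 2 months at 1.55% → $290,000 × 1.55% × 2/12 = $749.1667
1 Mar – 31 Dec 2004: 10 months at 1% → $290,000 × 1% × 10/12 = $2,416.6667
Total = $3,165.8333

$3,165.83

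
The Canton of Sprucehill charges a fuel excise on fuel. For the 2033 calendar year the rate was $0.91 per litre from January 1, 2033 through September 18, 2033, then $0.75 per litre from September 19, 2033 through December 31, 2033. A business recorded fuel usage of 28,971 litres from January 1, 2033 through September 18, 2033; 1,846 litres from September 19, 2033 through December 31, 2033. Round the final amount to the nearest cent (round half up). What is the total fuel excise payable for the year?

January 1 – September 18, 2033: 28,971 litres at $0.91/litre → $26363.61
September 19 – December 31, 2033: 1,846 litres at $0.75/litre → $1384.50

$27748.11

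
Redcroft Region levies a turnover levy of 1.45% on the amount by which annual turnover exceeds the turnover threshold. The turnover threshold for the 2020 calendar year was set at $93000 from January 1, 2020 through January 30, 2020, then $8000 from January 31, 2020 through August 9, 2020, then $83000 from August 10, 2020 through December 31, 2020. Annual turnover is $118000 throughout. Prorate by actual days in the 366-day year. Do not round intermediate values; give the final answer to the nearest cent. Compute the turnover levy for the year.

January 1 – January 30, 2020: 30 days, exemption $93000 → ($118000 − $93000) × 1.45% × 30/366 = $29.7131
January 31 – August 9, 2020: 192 days, exemption $8000 → ($118000 − $8000) × 1.45% × 192/366 = $836.7213
August 10 – December 31, 2020: 144 days, exemption $83000 → ($118000 − $83000) × 1.45% × 144/366 = $199.6721
Total = $1066.1066

$1066.11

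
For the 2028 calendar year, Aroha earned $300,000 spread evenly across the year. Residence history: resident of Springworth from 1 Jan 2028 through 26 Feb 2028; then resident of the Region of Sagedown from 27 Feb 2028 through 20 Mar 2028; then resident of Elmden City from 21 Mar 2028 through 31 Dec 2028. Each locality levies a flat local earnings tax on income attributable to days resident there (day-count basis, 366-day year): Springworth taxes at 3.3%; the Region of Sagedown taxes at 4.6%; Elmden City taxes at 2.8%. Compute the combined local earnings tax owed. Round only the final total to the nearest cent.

$8,972.95

Springworth, 1 Jan – 26 Feb 2028: 57 days → $300,000 × 3.3% × 57/366 = $1,541.8033
The Region of Sagedown, 27 Feb – 20 Mar 2028: 23 days → $300,000 × 4.6% × 23/366 = $867.2131
Elmden City, 21 Mar – 31 Dec 2028: 286 days → $300,000 × 2.8% × 286/366 = $6,563.9344
Total = $8,972.9508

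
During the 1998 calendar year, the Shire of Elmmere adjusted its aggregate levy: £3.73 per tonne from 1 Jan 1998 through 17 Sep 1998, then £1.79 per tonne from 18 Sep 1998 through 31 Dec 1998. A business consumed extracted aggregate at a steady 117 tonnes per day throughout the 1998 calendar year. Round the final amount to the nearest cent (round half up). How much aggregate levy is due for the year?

1 Jan – 17 Sep 1998: 260 days × 117 tonnes/day = 30,420 tonnes at £3.73/tonne → £113,466.60
18 Sep – 31 Dec 1998: 105 days × 117 tonnes/day = 12,285 tonnes at £1.79/tonne → £21,990.15

£135,456.75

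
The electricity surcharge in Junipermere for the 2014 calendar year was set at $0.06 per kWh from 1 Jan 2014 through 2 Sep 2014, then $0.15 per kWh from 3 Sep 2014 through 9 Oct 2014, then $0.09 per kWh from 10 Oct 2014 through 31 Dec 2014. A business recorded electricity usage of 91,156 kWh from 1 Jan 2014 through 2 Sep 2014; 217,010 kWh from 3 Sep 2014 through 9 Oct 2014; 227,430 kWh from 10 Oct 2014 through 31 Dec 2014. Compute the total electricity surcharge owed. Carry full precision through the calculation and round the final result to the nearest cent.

$58,489.56

1 Jan – 2 Sep 2014: 91,156 kWh at $0.06/kWh → $5,469.36
3 Sep – 9 Oct 2014: 217,010 kWh at $0.15/kWh → $32,551.50
10 Oct – 31 Dec 2014: 227,430 kWh at $0.09/kWh → $20,468.70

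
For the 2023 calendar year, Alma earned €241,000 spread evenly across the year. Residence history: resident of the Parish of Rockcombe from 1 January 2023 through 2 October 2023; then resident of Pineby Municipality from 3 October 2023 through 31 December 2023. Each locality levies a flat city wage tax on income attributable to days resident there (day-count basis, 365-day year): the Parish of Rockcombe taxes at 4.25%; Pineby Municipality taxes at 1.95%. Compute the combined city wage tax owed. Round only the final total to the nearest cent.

The Parish of Rockcombe, 1 January – 2 October 2023: 275 days → €241,000 × 4.25% × 275/365 = €7,716.9521
Pineby Municipality, 3 October – 31 December 2023: 90 days → €241,000 × 1.95% × 90/365 = €1,158.7808
Total = €8,875.7329

€8,875.73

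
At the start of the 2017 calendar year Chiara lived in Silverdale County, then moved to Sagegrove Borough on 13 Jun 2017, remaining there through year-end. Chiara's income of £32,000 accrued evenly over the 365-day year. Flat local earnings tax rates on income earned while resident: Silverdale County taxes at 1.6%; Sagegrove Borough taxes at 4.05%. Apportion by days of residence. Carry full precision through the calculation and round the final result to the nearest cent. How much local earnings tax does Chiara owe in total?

Silverdale County, 1 Jan – 12 Jun 2017: 163 days → £32,000 × 1.6% × 163/365 = £228.6466
Sagegrove Borough, 13 Jun – 31 Dec 2017: 202 days → £32,000 × 4.05% × 202/365 = £717.2384
Total = £945.8849

£945.88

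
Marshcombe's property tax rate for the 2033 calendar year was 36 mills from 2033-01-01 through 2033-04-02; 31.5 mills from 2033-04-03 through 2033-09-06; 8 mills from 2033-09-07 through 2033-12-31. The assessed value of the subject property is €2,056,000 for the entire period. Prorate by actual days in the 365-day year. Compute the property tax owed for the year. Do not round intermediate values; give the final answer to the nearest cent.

2033-01-01 to 2033-04-02: 92 days at 36 mills → €2,056,000 × 3.6% × 92/365 = €18,656.0877
2033-04-03 to 2033-09-06: 157 days at 31.5 mills → €2,056,000 × 3.15% × 157/365 = €27,857.3918
2033-09-07 to 2033-12-31: 116 days at 8 mills → €2,056,000 × 0.8% × 116/365 = €5,227.3096
Total = €51,740.7890

€51,740.79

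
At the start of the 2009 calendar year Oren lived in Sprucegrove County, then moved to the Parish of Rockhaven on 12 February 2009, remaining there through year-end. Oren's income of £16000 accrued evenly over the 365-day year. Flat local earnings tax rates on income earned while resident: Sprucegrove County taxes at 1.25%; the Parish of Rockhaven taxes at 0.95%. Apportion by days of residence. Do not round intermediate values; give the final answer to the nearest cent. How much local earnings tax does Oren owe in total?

£157.52

Sprucegrove County, 1 January – 11 February 2009: 42 days → £16000 × 1.25% × 42/365 = £23.0137
The Parish of Rockhaven, 12 February – 31 December 2009: 323 days → £16000 × 0.95% × 323/365 = £134.5096
Total = £157.5233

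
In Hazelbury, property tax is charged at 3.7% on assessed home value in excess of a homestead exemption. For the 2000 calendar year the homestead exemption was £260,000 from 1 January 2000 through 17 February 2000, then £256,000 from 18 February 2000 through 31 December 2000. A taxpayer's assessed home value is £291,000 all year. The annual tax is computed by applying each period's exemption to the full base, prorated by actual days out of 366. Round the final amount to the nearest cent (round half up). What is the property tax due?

£1,275.59

1 January – 17 February 2000: 48 days, exemption £260,000 → (£291,000 − £260,000) × 3.7% × 48/366 = £150.4262
18 February – 31 December 2000: 318 days, exemption £256,000 → (£291,000 − £256,000) × 3.7% × 318/366 = £1,125.1639
Total = £1,275.5902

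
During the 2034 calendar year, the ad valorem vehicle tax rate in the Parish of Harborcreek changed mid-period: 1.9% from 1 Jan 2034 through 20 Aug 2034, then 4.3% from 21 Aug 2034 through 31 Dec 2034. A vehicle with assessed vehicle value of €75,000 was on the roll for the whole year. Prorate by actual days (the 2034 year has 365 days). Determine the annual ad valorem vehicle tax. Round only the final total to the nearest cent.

€2,080.89

1 Jan – 20 Aug 2034: 232 days at 1.9% → €75,000 × 1.9% × 232/365 = €905.7534
21 Aug – 31 Dec 2034: 133 days at 4.3% → €75,000 × 4.3% × 133/365 = €1,175.1370
Total = €2,080.8904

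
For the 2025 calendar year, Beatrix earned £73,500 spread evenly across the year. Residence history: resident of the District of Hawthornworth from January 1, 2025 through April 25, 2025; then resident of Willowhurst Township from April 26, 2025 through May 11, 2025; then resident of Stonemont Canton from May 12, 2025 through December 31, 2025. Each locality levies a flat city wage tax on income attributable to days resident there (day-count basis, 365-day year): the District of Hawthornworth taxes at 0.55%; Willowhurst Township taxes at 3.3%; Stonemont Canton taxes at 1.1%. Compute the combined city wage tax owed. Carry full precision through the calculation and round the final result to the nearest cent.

The District of Hawthornworth, January 1 – April 25, 2025: 115 days → £73,500 × 0.55% × 115/365 = £127.3664
Willowhurst Township, April 26 – May 11, 2025: 16 days → £73,500 × 3.3% × 16/365 = £106.3233
Stonemont Canton, May 12 – December 31, 2025: 234 days → £73,500 × 1.1% × 234/365 = £518.3260
Total = £752.0158

£752.02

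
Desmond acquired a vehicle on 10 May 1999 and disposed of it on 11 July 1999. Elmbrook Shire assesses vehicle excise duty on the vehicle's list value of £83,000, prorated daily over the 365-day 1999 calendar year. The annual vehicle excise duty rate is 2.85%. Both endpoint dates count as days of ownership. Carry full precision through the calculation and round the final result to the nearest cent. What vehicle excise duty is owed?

£408.29

Days held (10 May – 11 July 1999): 63 out of 365
Tax = £83,000 × 2.85% × 63/365 = £408.2918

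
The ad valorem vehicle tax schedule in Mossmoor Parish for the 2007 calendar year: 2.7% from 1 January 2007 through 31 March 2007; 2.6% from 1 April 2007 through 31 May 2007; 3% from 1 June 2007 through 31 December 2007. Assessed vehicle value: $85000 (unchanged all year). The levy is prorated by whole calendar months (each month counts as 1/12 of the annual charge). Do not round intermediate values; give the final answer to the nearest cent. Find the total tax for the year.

1 January – 31 March 2007: 3 months at 2.7% → $85000 × 2.7% × 3/12 = $573.7500
1 April – 31 May 2007: 2 months at 2.6% → $85000 × 2.6% × 2/12 = $368.3333
1 June – 31 December 2007: 7 months at 3% → $85000 × 3% × 7/12 = $1487.5000
Total = $2429.5833

$2429.58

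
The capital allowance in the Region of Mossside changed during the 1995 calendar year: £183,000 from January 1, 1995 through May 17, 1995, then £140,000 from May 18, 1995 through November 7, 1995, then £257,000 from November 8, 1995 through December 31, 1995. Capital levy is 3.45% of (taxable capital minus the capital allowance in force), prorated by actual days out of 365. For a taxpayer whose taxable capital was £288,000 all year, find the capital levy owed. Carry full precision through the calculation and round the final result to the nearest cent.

January 1 – May 17, 1995: 137 days, exemption £183,000 → (£288,000 − £183,000) × 3.45% × 137/365 = £1,359.6781
May 18 – November 7, 1995: 174 days, exemption £140,000 → (£288,000 − £140,000) × 3.45% × 174/365 = £2,434.0932
November 8 – December 31, 1995: 54 days, exemption £257,000 → (£288,000 − £257,000) × 3.45% × 54/365 = £158.2274
Total = £3,951.9986

£3,952.00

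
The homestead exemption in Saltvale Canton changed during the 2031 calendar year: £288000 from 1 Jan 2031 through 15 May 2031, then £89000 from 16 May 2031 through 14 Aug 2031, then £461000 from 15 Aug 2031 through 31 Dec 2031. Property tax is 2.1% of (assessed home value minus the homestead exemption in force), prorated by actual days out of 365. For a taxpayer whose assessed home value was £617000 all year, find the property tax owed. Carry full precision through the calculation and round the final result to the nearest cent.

1 Jan – 15 May 2031: 135 days, exemption £288000 → (£617000 − £288000) × 2.1% × 135/365 = £2555.3836
16 May – 14 Aug 2031: 91 days, exemption £89000 → (£617000 − £89000) × 2.1% × 91/365 = £2764.4055
15 Aug – 31 Dec 2031: 139 days, exemption £461000 → (£617000 − £461000) × 2.1% × 139/365 = £1247.5726
Total = £6567.3616

£6567.36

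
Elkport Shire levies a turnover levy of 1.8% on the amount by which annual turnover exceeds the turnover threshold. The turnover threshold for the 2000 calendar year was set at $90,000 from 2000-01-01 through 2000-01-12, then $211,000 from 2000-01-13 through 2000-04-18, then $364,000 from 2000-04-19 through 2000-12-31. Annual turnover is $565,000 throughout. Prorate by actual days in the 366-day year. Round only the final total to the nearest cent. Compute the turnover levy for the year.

2000-01-01 to 2000-01-12: 12 days, exemption $90,000 → ($565,000 − $90,000) × 1.8% × 12/366 = $280.3279
2000-01-13 to 2000-04-18: 97 days, exemption $211,000 → ($565,000 − $211,000) × 1.8% × 97/366 = $1,688.7541
2000-04-19 to 2000-12-31: 257 days, exemption $364,000 → ($565,000 − $364,000) × 1.8% × 257/366 = $2,540.5082
Total = $4,509.5902

$4,509.59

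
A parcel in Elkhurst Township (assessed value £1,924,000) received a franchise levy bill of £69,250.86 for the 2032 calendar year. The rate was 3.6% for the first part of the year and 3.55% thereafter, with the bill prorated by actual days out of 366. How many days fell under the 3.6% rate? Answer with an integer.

361 days

Let d = days at the first rate; then 366 − d days at the second rate.
£1,924,000 × [3.6%·d + 3.55%·(366−d)] / 366 = £69,250.86
Solving gives d = 361, so the new rate took effect on 27 Dec 2032.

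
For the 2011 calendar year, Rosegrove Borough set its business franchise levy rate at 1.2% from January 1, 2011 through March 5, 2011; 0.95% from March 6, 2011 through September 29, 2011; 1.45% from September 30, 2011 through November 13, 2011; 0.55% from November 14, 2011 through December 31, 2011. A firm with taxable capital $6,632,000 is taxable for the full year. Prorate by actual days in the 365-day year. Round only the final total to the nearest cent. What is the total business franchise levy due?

January 1 – March 5, 2011: 64 days at 1.2% → $6,632,000 × 1.2% × 64/365 = $13,954.4548
March 6 – September 29, 2011: 208 days at 0.95% → $6,632,000 × 0.95% × 208/365 = $35,903.6493
September 30 – November 13, 2011: 45 days at 1.45% → $6,632,000 × 1.45% × 45/365 = $11,855.8356
November 14 – December 31, 2011: 48 days at 0.55% → $6,632,000 × 0.55% × 48/365 = $4,796.8438
Total = $66,510.7836

$66,510.78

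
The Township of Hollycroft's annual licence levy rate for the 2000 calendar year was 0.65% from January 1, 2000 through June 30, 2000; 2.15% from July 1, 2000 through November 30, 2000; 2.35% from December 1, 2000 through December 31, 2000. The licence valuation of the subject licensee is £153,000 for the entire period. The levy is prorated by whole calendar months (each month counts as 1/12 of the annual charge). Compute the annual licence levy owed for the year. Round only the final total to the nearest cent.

£2,167.50

January 1 – June 30, 2000: 6 months at 0.65% → £153,000 × 0.65% × 6/12 = £497.2500
July 1 – November 30, 2000: 5 months at 2.15% → £153,000 × 2.15% × 5/12 = £1,370.6250
December 1 – December 31, 2000: 1 month at 2.35% → £153,000 × 2.35% × 1/12 = £299.6250
Total = £2,167.5000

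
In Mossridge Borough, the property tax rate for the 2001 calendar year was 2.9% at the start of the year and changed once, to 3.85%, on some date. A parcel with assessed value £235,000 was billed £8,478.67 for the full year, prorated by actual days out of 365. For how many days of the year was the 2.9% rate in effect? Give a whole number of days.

93 days

Let d = days at the first rate; then 365 − d days at the second rate.
£235,000 × [2.9%·d + 3.85%·(365−d)] / 365 = £8,478.67
Solving gives d = 93, so the new rate took effect on April 4, 2001.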